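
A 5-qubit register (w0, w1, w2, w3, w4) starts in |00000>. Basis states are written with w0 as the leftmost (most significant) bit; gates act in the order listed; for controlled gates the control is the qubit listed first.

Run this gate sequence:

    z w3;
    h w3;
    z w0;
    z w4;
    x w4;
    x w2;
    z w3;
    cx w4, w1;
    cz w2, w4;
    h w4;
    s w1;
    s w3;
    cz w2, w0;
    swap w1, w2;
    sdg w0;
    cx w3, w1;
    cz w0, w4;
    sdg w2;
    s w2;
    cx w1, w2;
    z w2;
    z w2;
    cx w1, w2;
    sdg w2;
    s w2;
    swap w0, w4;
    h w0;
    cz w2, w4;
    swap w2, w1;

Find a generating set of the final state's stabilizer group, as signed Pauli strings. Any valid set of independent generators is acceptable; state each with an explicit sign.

The final state is stabilized by the group generated by -IIXYI, -ZIIII, -IZIII, -IIZZI, +IIIIZ; other independent generating sets are equally valid.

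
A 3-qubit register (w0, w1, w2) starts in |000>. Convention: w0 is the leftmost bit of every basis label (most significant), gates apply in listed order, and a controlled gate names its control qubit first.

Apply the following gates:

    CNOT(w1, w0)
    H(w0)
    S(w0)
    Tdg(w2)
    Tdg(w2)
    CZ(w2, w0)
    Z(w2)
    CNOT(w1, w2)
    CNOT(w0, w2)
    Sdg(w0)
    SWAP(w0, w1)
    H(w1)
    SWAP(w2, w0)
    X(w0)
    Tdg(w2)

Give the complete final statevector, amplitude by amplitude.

After the circuit, the state carries amplitude 1/2 on |000>, 0 on |001>, -1/2 on |010>, 0 on |011>, 1/2 on |100>, 0 on |101>, 1/2 on |110>, 0 on |111>.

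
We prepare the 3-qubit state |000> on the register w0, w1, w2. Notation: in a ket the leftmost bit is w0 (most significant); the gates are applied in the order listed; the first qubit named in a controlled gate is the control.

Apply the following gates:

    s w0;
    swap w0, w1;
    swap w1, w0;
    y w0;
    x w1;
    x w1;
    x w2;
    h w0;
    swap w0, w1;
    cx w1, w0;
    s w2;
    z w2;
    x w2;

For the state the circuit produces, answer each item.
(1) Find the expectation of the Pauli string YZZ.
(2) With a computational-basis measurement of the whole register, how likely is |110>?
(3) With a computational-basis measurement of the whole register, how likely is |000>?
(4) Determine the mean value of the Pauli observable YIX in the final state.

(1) The expectation value of YZZ is 0.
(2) A full measurement returns |110> with probability 1/2.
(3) The probability of measuring |000> is 1/2.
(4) In the final state, YIX has expectation 0.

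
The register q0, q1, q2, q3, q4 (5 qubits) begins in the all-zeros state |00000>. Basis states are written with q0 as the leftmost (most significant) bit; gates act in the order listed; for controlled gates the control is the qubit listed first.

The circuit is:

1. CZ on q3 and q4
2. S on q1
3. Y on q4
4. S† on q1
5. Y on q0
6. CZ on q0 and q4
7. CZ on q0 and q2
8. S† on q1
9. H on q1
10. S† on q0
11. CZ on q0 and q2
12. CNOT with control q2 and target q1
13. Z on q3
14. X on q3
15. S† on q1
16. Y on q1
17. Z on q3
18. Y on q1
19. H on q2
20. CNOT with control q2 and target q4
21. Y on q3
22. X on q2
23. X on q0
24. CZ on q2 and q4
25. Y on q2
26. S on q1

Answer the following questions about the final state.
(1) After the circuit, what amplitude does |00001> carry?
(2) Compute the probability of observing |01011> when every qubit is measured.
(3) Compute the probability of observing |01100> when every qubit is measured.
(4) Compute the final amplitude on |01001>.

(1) The amplitude on |00001> is I/2.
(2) Outcome |01011> occurs with probability 0.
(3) Outcome |01100> occurs with probability 1/4.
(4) The amplitude on |01001> is I/2.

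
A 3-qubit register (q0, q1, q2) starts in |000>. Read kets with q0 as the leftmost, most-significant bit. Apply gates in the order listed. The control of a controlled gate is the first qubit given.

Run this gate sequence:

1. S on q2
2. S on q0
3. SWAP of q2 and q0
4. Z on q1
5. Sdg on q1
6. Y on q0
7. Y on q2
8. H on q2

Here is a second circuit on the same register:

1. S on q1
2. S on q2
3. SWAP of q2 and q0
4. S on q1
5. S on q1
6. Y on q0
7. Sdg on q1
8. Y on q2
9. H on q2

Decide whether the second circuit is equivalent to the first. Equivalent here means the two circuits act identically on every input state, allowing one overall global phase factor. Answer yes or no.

No — the two circuits implement different unitaries, even allowing a global phase.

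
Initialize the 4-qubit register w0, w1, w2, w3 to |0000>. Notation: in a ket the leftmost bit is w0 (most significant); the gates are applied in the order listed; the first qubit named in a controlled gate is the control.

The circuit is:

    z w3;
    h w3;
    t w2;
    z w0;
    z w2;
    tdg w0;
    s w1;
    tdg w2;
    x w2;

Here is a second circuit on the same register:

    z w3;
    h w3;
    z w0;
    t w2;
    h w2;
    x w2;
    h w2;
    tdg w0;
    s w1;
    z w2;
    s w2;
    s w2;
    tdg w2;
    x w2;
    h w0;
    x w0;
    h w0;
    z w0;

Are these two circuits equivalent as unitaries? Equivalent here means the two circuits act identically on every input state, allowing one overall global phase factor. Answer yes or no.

Yes — the two circuits implement the same unitary up to a global phase.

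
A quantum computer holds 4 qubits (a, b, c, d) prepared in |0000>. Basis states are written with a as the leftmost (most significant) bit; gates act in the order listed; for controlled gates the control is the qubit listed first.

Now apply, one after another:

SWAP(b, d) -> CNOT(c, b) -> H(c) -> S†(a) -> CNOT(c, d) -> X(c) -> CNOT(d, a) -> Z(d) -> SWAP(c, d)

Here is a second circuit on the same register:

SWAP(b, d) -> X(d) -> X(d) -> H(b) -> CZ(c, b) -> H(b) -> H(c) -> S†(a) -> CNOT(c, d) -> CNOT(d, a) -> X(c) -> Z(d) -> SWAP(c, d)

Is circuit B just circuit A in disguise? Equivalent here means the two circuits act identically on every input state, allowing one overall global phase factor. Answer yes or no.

Yes: on every input state the two circuits agree up to one overall phase factor.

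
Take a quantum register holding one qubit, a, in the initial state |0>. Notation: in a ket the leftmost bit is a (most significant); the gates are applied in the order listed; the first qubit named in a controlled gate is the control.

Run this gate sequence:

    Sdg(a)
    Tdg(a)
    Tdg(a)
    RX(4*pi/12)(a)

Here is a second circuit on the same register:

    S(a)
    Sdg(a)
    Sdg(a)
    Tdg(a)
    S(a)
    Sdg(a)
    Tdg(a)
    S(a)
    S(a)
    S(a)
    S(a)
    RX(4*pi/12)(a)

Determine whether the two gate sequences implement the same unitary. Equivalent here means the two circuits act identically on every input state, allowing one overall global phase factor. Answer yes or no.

Yes — the two circuits implement the same unitary up to a global phase.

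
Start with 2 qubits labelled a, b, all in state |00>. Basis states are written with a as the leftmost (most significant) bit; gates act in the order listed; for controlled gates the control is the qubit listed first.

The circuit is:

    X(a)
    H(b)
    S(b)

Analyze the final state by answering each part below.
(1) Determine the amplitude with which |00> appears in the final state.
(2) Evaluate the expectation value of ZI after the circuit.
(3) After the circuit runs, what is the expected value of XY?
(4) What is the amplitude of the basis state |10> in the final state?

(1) The amplitude on |00> is 0.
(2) The expectation value of ZI is -1.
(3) In the final state, XY has expectation 0.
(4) The final state's coefficient on |10> equals sqrt(2)/2.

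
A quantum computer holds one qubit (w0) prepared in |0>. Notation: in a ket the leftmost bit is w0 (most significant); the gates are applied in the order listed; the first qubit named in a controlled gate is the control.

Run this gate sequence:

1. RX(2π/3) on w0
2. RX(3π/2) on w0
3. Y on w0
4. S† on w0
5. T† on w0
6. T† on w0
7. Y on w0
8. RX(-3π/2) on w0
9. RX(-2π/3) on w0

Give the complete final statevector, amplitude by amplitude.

After the circuit, the state carries amplitude -sqrt(3)/2 on |0>, -I/2 on |1>.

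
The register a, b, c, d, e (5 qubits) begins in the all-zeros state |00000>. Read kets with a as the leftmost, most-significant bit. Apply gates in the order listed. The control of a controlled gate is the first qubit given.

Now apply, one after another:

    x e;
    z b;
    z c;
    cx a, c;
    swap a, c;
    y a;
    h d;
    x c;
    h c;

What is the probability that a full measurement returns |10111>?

Outcome |10111> occurs with probability 1/4.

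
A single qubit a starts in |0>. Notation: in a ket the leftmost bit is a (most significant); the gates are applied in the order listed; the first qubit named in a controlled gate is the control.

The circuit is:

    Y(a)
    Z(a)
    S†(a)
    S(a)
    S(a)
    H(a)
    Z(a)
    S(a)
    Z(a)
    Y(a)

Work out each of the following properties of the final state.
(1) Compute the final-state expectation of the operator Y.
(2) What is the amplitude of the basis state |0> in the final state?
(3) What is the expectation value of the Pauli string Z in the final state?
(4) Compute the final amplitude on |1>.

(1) In the final state, Y has expectation -1.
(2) The final state's coefficient on |0> equals -sqrt(2)/2.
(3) The expectation value of Z is 0.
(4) The amplitude on |1> is sqrt(2)*I/2.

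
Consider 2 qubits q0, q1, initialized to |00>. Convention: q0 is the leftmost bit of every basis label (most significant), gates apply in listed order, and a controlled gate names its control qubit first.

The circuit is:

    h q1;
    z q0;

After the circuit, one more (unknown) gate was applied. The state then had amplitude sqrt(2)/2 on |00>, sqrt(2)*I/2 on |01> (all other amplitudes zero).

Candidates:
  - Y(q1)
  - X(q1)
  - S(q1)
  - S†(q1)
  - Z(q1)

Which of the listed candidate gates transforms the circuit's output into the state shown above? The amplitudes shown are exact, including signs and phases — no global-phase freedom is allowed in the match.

The unique candidate consistent with the amplitudes is S(q1).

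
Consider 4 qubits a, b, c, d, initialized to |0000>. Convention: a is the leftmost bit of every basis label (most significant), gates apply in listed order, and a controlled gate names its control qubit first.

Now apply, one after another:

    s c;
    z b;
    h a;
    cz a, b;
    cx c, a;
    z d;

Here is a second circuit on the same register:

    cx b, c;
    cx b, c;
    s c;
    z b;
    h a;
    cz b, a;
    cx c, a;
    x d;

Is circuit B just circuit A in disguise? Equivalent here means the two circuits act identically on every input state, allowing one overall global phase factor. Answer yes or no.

No — the two circuits implement different unitaries, even allowing a global phase.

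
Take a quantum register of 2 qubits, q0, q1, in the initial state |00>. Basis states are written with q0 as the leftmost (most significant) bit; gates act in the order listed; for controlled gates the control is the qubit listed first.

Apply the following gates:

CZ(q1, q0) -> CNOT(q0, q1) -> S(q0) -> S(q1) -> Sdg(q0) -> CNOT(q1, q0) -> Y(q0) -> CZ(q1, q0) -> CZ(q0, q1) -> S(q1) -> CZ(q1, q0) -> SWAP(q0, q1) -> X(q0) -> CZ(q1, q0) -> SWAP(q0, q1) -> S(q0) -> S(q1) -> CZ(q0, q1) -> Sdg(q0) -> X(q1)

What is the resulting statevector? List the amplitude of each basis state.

The resulting statevector has amplitude -1 on |10>, and 0 on every other basis state.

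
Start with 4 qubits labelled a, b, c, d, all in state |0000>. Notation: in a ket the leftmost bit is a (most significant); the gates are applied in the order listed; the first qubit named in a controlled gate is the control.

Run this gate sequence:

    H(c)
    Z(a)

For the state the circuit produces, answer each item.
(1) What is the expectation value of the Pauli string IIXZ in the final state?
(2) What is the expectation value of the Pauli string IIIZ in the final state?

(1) The observable IIXZ averages to 1.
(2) The expectation value of IIIZ is 1.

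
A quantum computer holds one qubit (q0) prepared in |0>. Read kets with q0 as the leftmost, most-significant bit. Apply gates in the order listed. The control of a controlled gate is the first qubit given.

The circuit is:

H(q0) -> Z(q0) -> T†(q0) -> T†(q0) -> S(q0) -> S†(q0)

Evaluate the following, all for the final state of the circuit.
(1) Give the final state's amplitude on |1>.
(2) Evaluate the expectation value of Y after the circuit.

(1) |1> carries amplitude sqrt(2)*I/2 in the final state.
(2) In the final state, Y has expectation 1.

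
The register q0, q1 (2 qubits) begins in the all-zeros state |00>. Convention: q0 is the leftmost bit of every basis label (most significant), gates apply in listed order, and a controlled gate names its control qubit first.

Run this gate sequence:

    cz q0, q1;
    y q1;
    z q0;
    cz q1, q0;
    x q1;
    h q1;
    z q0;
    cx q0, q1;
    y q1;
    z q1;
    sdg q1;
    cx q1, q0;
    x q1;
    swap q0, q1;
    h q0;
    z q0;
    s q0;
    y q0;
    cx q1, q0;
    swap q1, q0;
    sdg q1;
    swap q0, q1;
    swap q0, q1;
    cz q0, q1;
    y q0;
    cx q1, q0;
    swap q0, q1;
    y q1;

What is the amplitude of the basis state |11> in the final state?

The final state's coefficient on |11> equals -1/2. Key observation: gates 22-23 undo each other exactly, leaving only the rest of the circuit to track.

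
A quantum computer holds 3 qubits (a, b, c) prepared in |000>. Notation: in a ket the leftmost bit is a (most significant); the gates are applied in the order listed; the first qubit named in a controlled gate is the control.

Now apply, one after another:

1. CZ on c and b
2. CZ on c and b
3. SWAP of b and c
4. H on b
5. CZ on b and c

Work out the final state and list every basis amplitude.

The resulting statevector has amplitude sqrt(2)/2 on |000>, sqrt(2)/2 on |010>, and 0 on every other basis state. Key observation: gates 1-2 undo each other exactly, leaving only the rest of the circuit to track.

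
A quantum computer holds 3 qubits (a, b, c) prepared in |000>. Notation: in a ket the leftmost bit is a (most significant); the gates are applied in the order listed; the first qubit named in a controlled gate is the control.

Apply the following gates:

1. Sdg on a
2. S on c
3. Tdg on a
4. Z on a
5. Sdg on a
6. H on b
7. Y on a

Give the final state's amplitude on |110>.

|110> carries amplitude sqrt(2)*I/2 in the final state.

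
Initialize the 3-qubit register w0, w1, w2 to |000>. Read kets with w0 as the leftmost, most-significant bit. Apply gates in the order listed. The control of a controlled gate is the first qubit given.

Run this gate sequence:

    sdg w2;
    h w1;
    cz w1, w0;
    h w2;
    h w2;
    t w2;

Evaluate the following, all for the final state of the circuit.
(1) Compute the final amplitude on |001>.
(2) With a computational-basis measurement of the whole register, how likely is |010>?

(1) The amplitude on |001> is 0. Key observation: the block from step 4 through step 5 cancels to the identity and can be dropped.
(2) The probability of measuring |010> is 1/2.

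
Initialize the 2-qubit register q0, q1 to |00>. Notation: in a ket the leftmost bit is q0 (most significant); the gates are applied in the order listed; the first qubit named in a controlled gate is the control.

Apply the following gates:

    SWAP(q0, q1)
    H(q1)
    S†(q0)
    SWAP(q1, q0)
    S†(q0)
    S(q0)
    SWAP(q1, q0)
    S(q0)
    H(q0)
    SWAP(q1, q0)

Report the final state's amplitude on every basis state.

The final amplitudes are 1/2 on |00>, 1/2 on |01>, 1/2 on |10>, 1/2 on |11>.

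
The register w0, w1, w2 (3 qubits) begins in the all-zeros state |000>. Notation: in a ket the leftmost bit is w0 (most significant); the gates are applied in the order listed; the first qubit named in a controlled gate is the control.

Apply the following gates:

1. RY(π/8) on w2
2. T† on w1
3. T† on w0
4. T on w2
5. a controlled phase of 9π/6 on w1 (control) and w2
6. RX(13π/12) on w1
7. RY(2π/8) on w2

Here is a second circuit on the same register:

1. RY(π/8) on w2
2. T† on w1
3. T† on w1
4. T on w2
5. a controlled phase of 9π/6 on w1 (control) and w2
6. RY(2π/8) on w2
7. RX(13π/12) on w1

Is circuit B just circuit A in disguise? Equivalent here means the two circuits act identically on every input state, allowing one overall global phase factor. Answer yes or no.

No — the two circuits implement different unitaries, even allowing a global phase.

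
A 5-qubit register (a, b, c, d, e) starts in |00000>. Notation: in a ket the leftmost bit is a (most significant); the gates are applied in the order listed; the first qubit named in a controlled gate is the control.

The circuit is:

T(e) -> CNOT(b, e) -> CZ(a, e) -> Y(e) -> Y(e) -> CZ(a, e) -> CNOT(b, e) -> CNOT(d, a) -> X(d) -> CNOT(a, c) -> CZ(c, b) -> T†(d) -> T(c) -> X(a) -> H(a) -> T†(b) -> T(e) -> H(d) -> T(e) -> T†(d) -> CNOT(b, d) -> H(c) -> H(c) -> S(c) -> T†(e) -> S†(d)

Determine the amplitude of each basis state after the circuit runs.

The resulting statevector has amplitude -exp(3*I*pi/4)/2 on |00000>, 1/2 on |00010>, exp(3*I*pi/4)/2 on |10000>, -1/2 on |10010>, and 0 on every other basis state. Key observation: gates 2-7 undo each other exactly, leaving only the rest of the circuit to track.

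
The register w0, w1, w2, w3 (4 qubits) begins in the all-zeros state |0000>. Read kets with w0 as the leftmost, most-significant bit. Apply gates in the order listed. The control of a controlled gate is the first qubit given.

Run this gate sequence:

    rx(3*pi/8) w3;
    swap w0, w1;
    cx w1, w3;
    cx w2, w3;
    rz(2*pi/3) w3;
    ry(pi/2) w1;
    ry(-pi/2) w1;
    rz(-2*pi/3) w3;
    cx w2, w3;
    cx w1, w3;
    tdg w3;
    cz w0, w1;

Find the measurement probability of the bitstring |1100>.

A full measurement returns |1100> with probability 0.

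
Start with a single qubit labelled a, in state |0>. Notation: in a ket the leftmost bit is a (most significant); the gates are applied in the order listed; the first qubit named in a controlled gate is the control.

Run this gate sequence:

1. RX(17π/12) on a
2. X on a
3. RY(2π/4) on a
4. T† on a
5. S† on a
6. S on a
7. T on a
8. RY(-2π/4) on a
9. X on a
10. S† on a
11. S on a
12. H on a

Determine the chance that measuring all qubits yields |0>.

The probability of measuring |0> is 1/2. Key observation: the block from step 2 through step 9 cancels to the identity and can be dropped.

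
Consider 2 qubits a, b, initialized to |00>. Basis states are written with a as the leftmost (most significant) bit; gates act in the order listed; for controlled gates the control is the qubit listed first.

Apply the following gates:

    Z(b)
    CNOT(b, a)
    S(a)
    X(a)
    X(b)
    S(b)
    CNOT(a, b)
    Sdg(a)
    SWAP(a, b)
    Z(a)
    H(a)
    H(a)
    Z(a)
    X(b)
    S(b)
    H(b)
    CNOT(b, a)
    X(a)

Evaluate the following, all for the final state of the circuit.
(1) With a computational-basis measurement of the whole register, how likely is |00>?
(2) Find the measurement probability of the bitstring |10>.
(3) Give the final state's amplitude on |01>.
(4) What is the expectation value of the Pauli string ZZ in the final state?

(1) A full measurement returns |00> with probability 0.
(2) A full measurement returns |10> with probability 1/2.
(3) The amplitude on |01> is sqrt(2)/2.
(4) The observable ZZ averages to -1.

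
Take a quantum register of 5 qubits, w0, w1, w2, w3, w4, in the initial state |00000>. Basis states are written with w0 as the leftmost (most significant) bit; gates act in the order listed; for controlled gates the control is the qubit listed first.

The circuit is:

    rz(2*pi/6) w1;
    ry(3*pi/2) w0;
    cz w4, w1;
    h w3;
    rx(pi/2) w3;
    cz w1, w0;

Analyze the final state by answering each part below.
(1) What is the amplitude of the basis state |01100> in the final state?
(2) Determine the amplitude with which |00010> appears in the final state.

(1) The amplitude on |01100> is 0.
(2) The final state's coefficient on |00010> equals sqrt(2)*(1 - I)*exp(5*I*pi/6)/4.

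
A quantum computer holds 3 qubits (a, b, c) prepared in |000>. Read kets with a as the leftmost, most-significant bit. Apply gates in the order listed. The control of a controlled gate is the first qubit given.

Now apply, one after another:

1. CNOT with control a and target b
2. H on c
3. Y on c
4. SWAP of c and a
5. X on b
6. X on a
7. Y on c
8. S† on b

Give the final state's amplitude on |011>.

The final state's coefficient on |011> equals sqrt(2)*I/2.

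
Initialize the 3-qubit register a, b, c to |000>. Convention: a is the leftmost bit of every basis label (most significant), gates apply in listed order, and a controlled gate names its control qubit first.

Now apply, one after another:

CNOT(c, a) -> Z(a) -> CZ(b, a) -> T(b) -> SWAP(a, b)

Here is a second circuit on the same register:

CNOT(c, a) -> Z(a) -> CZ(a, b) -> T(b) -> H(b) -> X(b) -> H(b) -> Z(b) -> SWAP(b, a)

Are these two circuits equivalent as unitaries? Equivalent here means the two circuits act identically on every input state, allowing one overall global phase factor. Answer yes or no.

Yes — the two circuits implement the same unitary up to a global phase.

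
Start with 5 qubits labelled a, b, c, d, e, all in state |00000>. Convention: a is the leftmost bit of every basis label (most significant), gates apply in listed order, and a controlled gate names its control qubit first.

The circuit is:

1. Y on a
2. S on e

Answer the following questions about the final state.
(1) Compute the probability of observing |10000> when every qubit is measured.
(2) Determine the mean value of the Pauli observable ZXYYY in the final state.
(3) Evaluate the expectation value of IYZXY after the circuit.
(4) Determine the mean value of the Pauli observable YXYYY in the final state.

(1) Outcome |10000> occurs with probability 1.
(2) The expectation value of ZXYYY is 0.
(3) The expectation value of IYZXY is 0.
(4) The observable YXYYY averages to 0.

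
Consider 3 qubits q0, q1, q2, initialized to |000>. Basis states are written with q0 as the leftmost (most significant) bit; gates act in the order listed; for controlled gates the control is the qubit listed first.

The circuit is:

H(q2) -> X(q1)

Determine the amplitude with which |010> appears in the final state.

|010> carries amplitude sqrt(2)/2 in the final state.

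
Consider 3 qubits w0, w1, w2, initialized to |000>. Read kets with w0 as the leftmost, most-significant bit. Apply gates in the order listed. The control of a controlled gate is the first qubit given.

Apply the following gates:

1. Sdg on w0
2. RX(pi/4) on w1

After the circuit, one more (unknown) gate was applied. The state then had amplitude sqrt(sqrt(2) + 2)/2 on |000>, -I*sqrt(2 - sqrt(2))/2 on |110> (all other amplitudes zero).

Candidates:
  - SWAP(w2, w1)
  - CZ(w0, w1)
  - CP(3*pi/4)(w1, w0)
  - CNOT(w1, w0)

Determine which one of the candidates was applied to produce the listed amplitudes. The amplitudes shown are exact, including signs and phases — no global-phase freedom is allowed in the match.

It was CNOT(w1, w0) that produced the state shown.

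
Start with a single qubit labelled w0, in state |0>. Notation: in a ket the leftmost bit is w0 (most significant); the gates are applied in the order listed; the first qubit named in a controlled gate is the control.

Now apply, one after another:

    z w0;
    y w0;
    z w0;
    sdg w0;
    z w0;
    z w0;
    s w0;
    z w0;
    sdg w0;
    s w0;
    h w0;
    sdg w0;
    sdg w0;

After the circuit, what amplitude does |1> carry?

The final state's coefficient on |1> equals sqrt(2)*I/2. Key observation: gates 3-8 undo each other exactly, leaving only the rest of the circuit to track.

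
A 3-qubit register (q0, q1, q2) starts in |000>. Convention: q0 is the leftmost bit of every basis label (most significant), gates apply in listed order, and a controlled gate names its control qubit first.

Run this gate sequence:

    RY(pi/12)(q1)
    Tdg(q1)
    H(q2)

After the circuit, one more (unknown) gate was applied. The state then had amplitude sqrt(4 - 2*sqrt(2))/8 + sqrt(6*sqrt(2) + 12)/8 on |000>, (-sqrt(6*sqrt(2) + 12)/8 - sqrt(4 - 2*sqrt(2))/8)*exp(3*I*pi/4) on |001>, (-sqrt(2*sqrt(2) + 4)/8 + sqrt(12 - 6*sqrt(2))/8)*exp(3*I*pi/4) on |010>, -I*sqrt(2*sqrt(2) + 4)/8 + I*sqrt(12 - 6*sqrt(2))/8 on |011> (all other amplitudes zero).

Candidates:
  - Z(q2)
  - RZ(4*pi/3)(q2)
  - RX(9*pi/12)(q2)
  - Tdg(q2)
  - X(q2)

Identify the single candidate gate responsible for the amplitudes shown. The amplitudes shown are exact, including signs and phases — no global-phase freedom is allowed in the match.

The unique candidate consistent with the amplitudes is Tdg(q2).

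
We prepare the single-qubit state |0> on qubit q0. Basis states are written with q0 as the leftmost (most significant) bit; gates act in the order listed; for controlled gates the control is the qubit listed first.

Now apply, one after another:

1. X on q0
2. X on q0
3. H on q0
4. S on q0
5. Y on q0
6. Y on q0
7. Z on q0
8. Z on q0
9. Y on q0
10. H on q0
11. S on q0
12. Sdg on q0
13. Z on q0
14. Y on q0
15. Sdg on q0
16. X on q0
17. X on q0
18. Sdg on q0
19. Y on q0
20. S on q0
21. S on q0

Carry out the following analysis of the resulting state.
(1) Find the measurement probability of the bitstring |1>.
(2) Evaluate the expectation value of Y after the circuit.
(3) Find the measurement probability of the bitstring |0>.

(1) The probability of measuring |1> is 1/2.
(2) The observable Y averages to 1.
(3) The probability of measuring |0> is 1/2.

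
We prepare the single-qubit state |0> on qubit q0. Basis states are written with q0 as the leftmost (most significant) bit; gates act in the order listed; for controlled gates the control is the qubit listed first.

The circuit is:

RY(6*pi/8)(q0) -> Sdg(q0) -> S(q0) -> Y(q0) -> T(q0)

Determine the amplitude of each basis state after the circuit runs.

The final amplitudes are -I*sqrt(sqrt(2) + 2)/2 on |0>, sqrt(2 - sqrt(2))*exp(3*I*pi/4)/2 on |1>.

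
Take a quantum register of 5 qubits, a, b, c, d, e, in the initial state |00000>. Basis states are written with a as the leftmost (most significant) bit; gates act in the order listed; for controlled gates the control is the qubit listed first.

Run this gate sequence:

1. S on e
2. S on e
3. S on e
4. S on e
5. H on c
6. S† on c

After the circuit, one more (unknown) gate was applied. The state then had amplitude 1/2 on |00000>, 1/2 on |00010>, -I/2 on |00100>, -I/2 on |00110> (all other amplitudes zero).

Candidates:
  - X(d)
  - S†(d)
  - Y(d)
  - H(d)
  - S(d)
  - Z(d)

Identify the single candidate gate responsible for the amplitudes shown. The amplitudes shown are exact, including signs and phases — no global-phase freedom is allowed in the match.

The applied gate was H(d).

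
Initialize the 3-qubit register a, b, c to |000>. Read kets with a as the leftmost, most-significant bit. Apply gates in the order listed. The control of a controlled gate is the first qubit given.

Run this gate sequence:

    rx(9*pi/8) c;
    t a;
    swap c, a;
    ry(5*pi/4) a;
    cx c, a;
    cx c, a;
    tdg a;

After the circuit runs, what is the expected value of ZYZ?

The observable ZYZ averages to 0. Key observation: steps 5-6 multiply out to the identity, so the circuit reduces to the remaining gates.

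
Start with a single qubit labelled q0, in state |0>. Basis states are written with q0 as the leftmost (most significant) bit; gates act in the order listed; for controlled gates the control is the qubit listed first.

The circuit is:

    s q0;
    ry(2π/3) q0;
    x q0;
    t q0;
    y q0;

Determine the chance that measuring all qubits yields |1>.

Outcome |1> occurs with probability 3/4.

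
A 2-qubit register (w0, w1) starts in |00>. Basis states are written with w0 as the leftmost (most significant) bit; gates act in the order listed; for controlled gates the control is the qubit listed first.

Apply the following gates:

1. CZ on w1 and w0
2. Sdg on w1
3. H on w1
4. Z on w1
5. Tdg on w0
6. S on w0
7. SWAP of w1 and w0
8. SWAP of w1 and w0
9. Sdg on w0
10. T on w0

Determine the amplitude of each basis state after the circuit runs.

The resulting statevector has amplitude sqrt(2)/2 on |00>, -sqrt(2)/2 on |01>, 0 on |10>, 0 on |11>. Key observation: gates 5-10 undo each other exactly, leaving only the rest of the circuit to track.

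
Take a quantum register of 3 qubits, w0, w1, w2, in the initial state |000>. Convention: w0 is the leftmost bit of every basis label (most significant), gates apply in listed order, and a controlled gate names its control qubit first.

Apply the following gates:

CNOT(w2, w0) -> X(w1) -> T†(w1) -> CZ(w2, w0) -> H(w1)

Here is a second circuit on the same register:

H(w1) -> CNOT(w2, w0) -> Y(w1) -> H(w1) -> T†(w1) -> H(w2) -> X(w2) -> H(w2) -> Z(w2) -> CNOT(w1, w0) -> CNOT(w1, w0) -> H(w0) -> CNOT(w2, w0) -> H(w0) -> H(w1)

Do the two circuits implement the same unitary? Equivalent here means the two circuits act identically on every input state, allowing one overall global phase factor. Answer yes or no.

No: there is an input state on which the two circuits produce genuinely different outputs (not merely differing by a phase).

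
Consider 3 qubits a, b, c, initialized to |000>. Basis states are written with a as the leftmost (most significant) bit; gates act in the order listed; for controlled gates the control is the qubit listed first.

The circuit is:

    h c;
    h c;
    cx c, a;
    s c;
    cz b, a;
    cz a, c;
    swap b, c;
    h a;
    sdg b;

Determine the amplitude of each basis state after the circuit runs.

The final amplitudes are sqrt(2)/2 on |000>, sqrt(2)/2 on |100>, and 0 on every other basis state. Key observation: the block from step 1 through step 2 cancels to the identity and can be dropped.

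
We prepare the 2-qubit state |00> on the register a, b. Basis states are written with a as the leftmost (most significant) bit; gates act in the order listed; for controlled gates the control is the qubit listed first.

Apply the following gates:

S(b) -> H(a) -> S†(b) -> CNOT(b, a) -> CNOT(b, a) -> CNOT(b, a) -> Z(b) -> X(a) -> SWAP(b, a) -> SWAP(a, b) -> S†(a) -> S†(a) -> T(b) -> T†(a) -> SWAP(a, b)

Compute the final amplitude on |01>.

|01> carries amplitude sqrt(2)*exp(3*I*pi/4)/2 in the final state.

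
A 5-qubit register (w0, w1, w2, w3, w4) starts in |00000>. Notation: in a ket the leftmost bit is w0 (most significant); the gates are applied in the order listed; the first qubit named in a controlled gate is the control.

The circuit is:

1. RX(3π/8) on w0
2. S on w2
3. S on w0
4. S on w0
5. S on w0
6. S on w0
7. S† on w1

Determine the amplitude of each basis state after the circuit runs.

The final amplitudes are cos(3*pi/16) on |00000>, -I*sin(3*pi/16) on |10000>, and 0 on every other basis state. Key observation: steps 3-6 multiply out to the identity, so the circuit reduces to the remaining gates.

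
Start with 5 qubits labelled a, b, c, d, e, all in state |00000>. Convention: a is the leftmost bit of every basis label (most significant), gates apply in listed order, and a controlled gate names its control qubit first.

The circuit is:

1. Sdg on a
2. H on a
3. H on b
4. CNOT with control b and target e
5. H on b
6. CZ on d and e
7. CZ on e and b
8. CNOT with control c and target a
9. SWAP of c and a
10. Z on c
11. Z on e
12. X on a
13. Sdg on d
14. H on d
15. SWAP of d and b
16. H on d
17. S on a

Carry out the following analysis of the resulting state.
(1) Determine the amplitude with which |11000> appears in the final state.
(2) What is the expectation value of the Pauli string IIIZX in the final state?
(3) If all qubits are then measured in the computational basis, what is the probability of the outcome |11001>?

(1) The final state's coefficient on |11000> equals sqrt(2)*I/4.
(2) The expectation value of IIIZX is -1.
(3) The probability of measuring |11001> is 1/8.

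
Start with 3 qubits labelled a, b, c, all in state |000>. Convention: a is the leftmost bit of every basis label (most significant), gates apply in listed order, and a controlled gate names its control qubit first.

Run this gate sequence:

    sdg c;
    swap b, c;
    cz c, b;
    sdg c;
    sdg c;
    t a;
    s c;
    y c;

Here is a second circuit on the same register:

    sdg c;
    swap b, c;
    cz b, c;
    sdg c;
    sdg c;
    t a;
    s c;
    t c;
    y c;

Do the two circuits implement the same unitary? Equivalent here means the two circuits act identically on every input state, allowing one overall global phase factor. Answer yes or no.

No — the two circuits implement different unitaries, even allowing a global phase.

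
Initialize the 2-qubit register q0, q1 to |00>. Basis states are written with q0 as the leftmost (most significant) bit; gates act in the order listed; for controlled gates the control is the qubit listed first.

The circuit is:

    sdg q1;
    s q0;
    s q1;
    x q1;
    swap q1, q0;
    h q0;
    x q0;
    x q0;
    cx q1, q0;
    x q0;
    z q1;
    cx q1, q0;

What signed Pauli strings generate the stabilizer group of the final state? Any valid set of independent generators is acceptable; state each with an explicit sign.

One valid set of independent stabilizer generators is -XI, +IZ (any independent generating set of the same group is equally correct).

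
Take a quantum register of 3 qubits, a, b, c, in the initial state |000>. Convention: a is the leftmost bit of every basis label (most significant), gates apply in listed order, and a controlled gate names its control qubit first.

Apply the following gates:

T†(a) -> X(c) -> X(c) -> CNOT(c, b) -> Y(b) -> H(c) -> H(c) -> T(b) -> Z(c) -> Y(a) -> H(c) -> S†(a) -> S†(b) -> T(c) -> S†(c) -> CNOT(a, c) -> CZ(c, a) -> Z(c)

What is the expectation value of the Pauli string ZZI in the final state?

The observable ZZI averages to 1.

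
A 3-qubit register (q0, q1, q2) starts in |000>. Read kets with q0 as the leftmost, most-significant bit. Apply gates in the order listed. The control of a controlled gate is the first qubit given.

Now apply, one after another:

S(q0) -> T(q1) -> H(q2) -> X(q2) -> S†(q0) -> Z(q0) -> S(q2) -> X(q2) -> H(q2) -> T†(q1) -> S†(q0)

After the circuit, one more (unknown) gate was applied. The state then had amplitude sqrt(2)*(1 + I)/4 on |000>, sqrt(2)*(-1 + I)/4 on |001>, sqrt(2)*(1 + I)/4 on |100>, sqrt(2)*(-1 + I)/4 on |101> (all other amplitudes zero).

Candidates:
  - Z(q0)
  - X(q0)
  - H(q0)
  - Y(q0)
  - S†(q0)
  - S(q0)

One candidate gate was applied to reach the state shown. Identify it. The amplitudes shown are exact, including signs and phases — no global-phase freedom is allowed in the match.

It was H(q0) that produced the state shown.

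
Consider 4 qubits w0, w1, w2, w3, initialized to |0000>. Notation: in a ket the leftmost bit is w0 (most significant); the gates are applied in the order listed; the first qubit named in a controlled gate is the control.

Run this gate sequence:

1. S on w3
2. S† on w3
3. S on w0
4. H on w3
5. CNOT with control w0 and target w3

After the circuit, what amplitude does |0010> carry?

|0010> carries amplitude 0 in the final state.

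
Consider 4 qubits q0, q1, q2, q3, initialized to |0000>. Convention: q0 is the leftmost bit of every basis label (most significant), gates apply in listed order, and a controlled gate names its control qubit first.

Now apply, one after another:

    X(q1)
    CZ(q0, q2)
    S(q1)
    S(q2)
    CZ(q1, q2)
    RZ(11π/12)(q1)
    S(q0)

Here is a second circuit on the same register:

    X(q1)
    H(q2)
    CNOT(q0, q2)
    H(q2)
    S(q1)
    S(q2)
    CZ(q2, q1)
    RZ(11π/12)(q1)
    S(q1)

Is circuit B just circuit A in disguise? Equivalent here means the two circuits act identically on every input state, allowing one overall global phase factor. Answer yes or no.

No — the two circuits implement different unitaries, even allowing a global phase.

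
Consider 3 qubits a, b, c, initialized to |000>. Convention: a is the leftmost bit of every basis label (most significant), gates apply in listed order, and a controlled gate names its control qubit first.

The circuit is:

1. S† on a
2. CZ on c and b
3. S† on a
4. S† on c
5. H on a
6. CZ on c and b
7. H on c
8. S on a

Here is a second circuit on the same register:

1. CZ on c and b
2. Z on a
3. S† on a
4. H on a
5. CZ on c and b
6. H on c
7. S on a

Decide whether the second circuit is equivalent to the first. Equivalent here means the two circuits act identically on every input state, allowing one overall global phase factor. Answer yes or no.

No: there is an input state on which the two circuits produce genuinely different outputs (not merely differing by a phase).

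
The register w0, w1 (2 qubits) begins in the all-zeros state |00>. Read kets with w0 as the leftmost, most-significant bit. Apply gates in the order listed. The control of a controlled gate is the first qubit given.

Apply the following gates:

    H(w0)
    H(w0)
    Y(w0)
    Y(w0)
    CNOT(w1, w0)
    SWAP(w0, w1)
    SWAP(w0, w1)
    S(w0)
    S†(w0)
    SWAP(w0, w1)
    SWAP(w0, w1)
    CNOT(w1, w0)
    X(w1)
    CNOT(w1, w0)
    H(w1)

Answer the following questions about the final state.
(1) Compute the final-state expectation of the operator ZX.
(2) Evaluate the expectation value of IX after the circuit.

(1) In the final state, ZX has expectation 1. Key observation: steps 5-12 multiply out to the identity, so the circuit reduces to the remaining gates.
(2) In the final state, IX has expectation -1.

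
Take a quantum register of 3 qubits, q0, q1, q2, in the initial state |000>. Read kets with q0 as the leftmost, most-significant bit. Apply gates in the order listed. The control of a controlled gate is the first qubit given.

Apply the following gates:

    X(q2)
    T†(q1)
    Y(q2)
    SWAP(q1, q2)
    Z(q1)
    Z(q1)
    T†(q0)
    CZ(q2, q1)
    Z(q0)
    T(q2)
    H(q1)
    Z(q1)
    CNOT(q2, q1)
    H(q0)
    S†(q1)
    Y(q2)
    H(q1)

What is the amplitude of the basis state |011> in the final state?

|011> carries amplitude sqrt(2)*(1 - I)/4 in the final state.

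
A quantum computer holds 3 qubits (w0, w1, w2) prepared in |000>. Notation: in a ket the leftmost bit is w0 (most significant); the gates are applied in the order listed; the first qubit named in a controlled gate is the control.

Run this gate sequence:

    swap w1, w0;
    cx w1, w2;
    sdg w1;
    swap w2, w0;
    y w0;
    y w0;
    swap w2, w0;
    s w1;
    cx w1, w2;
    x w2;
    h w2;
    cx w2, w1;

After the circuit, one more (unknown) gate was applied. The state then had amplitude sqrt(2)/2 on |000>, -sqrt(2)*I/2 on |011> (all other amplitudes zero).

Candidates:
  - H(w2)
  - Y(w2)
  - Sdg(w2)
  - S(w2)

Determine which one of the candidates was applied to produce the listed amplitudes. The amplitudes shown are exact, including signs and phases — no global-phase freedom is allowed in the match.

It was S(w2) that produced the state shown. Key observation: the block from step 2 through step 9 cancels to the identity and can be dropped.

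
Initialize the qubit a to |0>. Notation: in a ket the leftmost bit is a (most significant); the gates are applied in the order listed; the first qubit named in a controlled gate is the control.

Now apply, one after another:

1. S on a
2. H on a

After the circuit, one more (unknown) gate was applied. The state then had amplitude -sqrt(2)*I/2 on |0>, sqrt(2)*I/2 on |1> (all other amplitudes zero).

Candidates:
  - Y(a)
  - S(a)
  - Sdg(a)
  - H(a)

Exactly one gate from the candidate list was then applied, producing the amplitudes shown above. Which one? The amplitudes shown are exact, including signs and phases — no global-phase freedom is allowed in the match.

The applied gate was Y(a).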